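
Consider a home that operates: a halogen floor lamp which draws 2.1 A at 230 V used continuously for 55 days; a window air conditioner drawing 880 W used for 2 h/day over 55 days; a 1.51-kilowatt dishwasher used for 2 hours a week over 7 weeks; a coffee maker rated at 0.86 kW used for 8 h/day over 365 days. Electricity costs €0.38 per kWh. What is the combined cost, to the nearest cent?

€1241.35

halogen floor lamp: Power = 2.1 A × 230 V = 483 W = 0.483 kW
halogen floor lamp: Runtime = 24 h × 55 = 1320 h
halogen floor lamp: 0.483 kW × 1320 h = 637.56 kWh
window air conditioner: Runtime = 2 h/day × 55 days = 110 h
window air conditioner: 0.88 kW × 110 h = 96.8 kWh
dishwasher: Runtime = 2 h/week × 7 weeks = 14 h
dishwasher: 1.51 kW × 14 h = 21.14 kWh
coffee maker: Runtime = 8 h/day × 365 days = 2920 h
coffee maker: 0.86 kW × 2920 h = 2511.2 kWh
Total energy = 3266.7 kWh
Cost = 3266.7 × €0.38 = €1241.35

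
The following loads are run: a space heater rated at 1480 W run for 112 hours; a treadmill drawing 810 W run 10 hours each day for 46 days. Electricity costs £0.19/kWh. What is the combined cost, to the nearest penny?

£102.29

space heater: 1.48 kW × 112 h = 165.76 kWh
treadmill: Runtime = 10 h/day × 46 days = 460 h
treadmill: 0.81 kW × 460 h = 372.6 kWh
Total energy = 538.36 kWh
Cost = 538.36 × £0.19 = £102.29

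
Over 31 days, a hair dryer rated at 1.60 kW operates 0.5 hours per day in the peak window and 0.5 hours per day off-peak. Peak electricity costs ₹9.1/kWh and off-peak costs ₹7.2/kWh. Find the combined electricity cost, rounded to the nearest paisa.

Peak energy = 1.6 kW × 0.5 h × 31 = 24.8 kWh
Off-peak energy = 1.6 kW × 0.5 h × 31 = 24.8 kWh
Cost = 24.8 × ₹9.1 + 24.8 × ₹7.2 = ₹225.68 + ₹178.56 = ₹404.24

₹404.24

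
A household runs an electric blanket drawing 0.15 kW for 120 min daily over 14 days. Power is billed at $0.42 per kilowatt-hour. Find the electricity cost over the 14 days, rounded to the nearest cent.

$1.76

Runtime = 120 min × 14 = 1680 min = 28 h
Energy = 0.15 kW × 28 h = 4.2 kWh
Cost = 4.2 kWh × $0.42/kWh = $1.76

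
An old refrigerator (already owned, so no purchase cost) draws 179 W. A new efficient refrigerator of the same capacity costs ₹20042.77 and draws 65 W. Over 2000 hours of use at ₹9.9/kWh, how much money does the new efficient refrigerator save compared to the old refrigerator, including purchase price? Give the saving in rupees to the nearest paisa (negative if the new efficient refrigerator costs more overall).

-₹17785.57

old refrigerator: ₹0.00 + (179/1000) kW × 2000 h × ₹9.9 = ₹0.00 + ₹3544.2 = ₹3544.2
new efficient refrigerator: ₹20042.77 + (65/1000) kW × 2000 h × ₹9.9 = ₹20042.77 + ₹1287 = ₹21329.77
Saving = ₹3544.2 − ₹21329.77 = −₹17785.57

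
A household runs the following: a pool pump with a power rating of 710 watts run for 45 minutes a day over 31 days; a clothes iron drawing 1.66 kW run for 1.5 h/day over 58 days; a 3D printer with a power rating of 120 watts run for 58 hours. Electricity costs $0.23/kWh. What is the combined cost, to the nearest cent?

pool pump: Runtime = 45 min × 31 = 1395 min = 23.25 h
pool pump: 0.71 kW × 23.25 h = 16.5075 kWh
clothes iron: Runtime = 1.5 h/day × 58 days = 87 h
clothes iron: 1.66 kW × 87 h = 144.42 kWh
3D printer: 0.12 kW × 58 h = 6.96 kWh
Total energy = 167.8875 kWh
Cost = 167.8875 × $0.23 = $38.61

$38.61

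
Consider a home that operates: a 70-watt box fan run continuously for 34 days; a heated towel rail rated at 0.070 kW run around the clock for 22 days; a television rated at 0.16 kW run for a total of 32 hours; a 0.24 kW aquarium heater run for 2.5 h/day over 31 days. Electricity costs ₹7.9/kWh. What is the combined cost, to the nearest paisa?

₹930.62

box fan: Runtime = 24 h × 34 = 816 h
box fan: 0.07 kW × 816 h = 57.12 kWh
heated towel rail: Runtime = 24 h × 22 = 528 h
heated towel rail: 0.07 kW × 528 h = 36.96 kWh
television: 0.16 kW × 32 h = 5.12 kWh
aquarium heater: Runtime = 2.5 h/day × 31 days = 77.5 h
aquarium heater: 0.24 kW × 77.5 h = 18.6 kWh
Total energy = 117.8 kWh
Cost = 117.8 × ₹7.9 = ₹930.62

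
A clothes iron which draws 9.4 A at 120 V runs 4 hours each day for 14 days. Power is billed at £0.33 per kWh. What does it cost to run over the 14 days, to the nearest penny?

Power = 9.4 A × 120 V = 1128 W = 1.128 kW
Runtime = 4 h/day × 14 days = 56 h
Energy = 1.128 kW × 56 h = 63.168 kWh
Cost = 63.168 kWh × £0.33/kWh = £20.85

£20.85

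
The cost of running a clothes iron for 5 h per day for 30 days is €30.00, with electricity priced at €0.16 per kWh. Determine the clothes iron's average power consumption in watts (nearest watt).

1250 W

Energy = €30.00 ÷ €0.16/kWh = 187.5 kWh
Runtime = 5 h/day × 30 days = 150 h
Power = 187.5 kWh ÷ 150 h = 1.25 kW = 1250 W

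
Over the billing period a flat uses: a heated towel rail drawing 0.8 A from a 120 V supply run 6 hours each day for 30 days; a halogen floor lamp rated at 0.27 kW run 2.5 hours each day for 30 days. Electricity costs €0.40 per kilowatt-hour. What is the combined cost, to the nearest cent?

heated towel rail: Power = 0.8 A × 120 V = 96 W = 0.096 kW
heated towel rail: Runtime = 6 h/day × 30 days = 180 h
heated towel rail: 0.096 kW × 180 h = 17.28 kWh
halogen floor lamp: Runtime = 2.5 h/day × 30 days = 75 h
halogen floor lamp: 0.27 kW × 75 h = 20.25 kWh
Total energy = 37.53 kWh
Cost = 37.53 × €0.40 = €15.01

€15.01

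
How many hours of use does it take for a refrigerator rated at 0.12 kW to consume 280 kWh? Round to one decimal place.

2333.3 h

Hours = 280 kWh ÷ 0.12 kW = 2333.3 h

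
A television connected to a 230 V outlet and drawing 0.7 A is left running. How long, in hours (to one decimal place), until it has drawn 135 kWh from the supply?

838.5 h

Power = 0.7 A × 230 V = 161 W = 0.161 kW
Hours = 135 kWh ÷ 0.161 kW = 838.5 h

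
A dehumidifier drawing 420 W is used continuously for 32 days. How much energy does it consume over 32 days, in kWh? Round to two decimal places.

Runtime = 24 h × 32 = 768 h
Energy = 0.42 kW × 768 h = 322.56 kWh

322.56 kWh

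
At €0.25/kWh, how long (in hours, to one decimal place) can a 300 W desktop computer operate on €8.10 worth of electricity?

108.0 h

Energy available = €8.10 ÷ €0.25/kWh = 32.4 kWh
Hours = 32.4 kWh ÷ 0.3 kW = 108.0 h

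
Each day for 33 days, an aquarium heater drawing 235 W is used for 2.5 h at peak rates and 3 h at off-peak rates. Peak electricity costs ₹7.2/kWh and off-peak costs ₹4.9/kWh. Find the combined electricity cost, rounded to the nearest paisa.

₹253.59

Peak energy = 0.235 kW × 2.5 h × 33 = 19.3875 kWh
Off-peak energy = 0.235 kW × 3 h × 33 = 23.265 kWh
Cost = 19.3875 × ₹7.2 + 23.265 × ₹4.9 = ₹139.59 + ₹113.9985 = ₹253.59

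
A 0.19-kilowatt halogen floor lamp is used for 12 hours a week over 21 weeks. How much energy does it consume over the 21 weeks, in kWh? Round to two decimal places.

47.88 kWh

Runtime = 12 h/week × 21 weeks = 252 h
Energy = 0.19 kW × 252 h = 47.88 kWh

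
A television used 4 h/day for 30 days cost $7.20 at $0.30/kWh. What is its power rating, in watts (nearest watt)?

Energy = $7.20 ÷ $0.30/kWh = 24 kWh
Runtime = 4 h/day × 30 days = 120 h
Power = 24 kWh ÷ 120 h = 0.2 kW = 200 W

200 W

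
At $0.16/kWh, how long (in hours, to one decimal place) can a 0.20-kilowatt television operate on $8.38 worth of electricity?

Energy available = $8.38 ÷ $0.16/kWh = 52.375 kWh
Hours = 52.375 kWh ÷ 0.2 kW = 261.9 h

261.9 h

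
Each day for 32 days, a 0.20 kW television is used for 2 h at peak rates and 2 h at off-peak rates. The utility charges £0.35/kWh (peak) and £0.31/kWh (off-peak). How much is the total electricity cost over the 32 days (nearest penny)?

£8.45

Peak energy = 0.2 kW × 2 h × 32 = 12.8 kWh
Off-peak energy = 0.2 kW × 2 h × 32 = 12.8 kWh
Cost = 12.8 × £0.35 + 12.8 × £0.31 = £4.48 + £3.968 = £8.45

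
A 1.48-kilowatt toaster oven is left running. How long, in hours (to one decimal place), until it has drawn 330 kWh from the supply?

Hours = 330 kWh ÷ 1.48 kW = 223.0 h

223.0 h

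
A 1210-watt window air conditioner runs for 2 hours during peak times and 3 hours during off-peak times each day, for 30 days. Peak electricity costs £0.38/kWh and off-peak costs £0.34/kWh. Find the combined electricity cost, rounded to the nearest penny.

Peak energy = 1.21 kW × 2 h × 30 = 72.6 kWh
Off-peak energy = 1.21 kW × 3 h × 30 = 108.9 kWh
Cost = 72.6 × £0.38 + 108.9 × £0.34 = £27.588 + £37.026 = £64.61

£64.61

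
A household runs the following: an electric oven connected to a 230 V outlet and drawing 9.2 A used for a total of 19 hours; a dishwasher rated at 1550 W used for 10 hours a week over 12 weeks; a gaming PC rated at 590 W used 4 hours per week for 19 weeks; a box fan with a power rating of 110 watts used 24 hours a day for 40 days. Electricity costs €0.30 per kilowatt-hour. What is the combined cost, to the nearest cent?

electric oven: Power = 9.2 A × 230 V = 2116 W = 2.116 kW
electric oven: 2.116 kW × 19 h = 40.204 kWh
dishwasher: Runtime = 10 h/week × 12 weeks = 120 h
dishwasher: 1.55 kW × 120 h = 186 kWh
gaming PC: Runtime = 4 h/week × 19 weeks = 76 h
gaming PC: 0.59 kW × 76 h = 44.84 kWh
box fan: Runtime = 24 h × 40 = 960 h
box fan: 0.11 kW × 960 h = 105.6 kWh
Total energy = 376.644 kWh
Cost = 376.644 × €0.30 = €112.99

€112.99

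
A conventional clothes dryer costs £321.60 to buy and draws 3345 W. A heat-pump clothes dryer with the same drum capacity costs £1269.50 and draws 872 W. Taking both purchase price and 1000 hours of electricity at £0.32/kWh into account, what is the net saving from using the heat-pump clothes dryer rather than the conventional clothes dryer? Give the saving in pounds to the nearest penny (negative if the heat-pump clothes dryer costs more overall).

conventional clothes dryer: £321.60 + (3345/1000) kW × 1000 h × £0.32 = £321.60 + £1070.4 = £1392
heat-pump clothes dryer: £1269.50 + (872/1000) kW × 1000 h × £0.32 = £1269.50 + £279.04 = £1548.54
Saving = £1392 − £1548.54 = −£156.54

-£156.54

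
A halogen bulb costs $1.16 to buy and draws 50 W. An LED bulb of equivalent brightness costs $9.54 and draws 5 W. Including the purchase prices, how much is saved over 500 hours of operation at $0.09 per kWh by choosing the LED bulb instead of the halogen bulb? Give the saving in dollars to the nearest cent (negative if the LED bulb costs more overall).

halogen bulb: $1.16 + (50/1000) kW × 500 h × $0.09 = $1.16 + $2.25 = $3.41
LED bulb: $9.54 + (5/1000) kW × 500 h × $0.09 = $9.54 + $0.225 = $9.765
Saving = $3.41 − $9.765 = −$6.355 → -$6.36

-$6.36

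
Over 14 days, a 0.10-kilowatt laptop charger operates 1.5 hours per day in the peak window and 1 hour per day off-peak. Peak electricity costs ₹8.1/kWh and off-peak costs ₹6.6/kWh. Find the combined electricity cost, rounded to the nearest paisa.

₹26.25

Peak energy = 0.1 kW × 1.5 h × 14 = 2.1 kWh
Off-peak energy = 0.1 kW × 1 h × 14 = 1.4 kWh
Cost = 2.1 × ₹8.1 + 1.4 × ₹6.6 = ₹17.01 + ₹9.24 = ₹26.25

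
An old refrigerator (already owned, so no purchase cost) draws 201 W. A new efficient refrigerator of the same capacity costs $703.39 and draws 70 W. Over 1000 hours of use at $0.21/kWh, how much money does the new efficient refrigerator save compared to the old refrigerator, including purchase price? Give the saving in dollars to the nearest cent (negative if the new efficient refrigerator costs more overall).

old refrigerator: $0.00 + (201/1000) kW × 1000 h × $0.21 = $0.00 + $42.21 = $42.21
new efficient refrigerator: $703.39 + (70/1000) kW × 1000 h × $0.21 = $703.39 + $14.7 = $718.09
Saving = $42.21 − $718.09 = −$675.88

-$675.88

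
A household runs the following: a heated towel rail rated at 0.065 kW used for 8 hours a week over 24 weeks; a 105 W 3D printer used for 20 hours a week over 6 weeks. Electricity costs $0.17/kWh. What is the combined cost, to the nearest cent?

$4.26

heated towel rail: Runtime = 8 h/week × 24 weeks = 192 h
heated towel rail: 0.065 kW × 192 h = 12.48 kWh
3D printer: Runtime = 20 h/week × 6 weeks = 120 h
3D printer: 0.105 kW × 120 h = 12.6 kWh
Total energy = 25.08 kWh
Cost = 25.08 × $0.17 = $4.26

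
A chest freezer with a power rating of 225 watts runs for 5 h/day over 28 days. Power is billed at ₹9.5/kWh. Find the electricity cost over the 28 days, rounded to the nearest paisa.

₹299.25

Runtime = 5 h/day × 28 days = 140 h
Energy = 0.225 kW × 140 h = 31.5 kWh
Cost = 31.5 kWh × ₹9.5/kWh = ₹299.25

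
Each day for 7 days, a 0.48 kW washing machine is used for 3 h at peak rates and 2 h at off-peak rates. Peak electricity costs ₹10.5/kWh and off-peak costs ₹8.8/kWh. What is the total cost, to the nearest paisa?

Peak energy = 0.48 kW × 3 h × 7 = 10.08 kWh
Off-peak energy = 0.48 kW × 2 h × 7 = 6.72 kWh
Cost = 10.08 × ₹10.5 + 6.72 × ₹8.8 = ₹105.84 + ₹59.136 = ₹164.98

₹164.98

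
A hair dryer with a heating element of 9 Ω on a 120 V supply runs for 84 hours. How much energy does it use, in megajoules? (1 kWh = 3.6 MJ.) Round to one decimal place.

Power = V²/R = 120²/9 = 1600 W = 1.6 kW
Energy = 1.6 kW × 84 h = 134.4 kWh
= 134.4 × 3.6 MJ = 483.8 MJ

483.8 MJ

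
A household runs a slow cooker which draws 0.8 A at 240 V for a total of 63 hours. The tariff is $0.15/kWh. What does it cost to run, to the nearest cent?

Power = 0.8 A × 240 V = 192 W = 0.192 kW
Energy = 0.192 kW × 63 h = 12.096 kWh
Cost = 12.096 kWh × $0.15/kWh = $1.81

$1.81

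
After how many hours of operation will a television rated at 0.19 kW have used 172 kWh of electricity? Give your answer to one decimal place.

905.3 h

Hours = 172 kWh ÷ 0.19 kW = 905.3 h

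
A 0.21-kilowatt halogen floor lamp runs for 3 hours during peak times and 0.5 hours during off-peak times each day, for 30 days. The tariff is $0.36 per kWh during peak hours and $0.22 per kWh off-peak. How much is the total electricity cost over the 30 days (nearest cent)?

$7.50

Peak energy = 0.21 kW × 3 h × 30 = 18.9 kWh
Off-peak energy = 0.21 kW × 0.5 h × 30 = 3.15 kWh
Cost = 18.9 × $0.36 + 3.15 × $0.22 = $6.804 + $0.693 = $7.50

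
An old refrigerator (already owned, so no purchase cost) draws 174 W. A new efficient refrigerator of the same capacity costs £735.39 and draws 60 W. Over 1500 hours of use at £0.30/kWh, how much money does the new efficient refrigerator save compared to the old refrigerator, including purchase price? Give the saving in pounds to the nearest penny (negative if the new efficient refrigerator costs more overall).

old refrigerator: £0.00 + (174/1000) kW × 1500 h × £0.30 = £0.00 + £78.3 = £78.3
new efficient refrigerator: £735.39 + (60/1000) kW × 1500 h × £0.30 = £735.39 + £27 = £762.39
Saving = £78.3 − £762.39 = −£684.09

-£684.09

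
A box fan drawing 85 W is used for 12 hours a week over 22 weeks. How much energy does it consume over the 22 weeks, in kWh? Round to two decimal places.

22.44 kWh

Runtime = 12 h/week × 22 weeks = 264 h
Energy = 0.085 kW × 264 h = 22.44 kWh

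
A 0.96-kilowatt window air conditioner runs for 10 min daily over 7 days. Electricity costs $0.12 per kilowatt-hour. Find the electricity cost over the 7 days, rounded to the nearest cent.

Runtime = 10 min × 7 = 70 min = 1.166666… h
Energy = 0.96 kW × 1.166666… h = 1.12 kWh
Cost = 1.12 kWh × $0.12/kWh = $0.13

$0.13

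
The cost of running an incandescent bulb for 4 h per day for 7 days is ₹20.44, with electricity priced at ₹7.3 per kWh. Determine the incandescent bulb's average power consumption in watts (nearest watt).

Energy = ₹20.44 ÷ ₹7.3/kWh = 2.8 kWh
Runtime = 4 h/day × 7 days = 28 h
Power = 2.8 kWh ÷ 28 h = 0.1 kW = 100 W

100 W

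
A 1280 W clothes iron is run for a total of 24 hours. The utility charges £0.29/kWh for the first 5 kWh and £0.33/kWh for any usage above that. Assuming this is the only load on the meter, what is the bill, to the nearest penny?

Energy = 1.28 kW × 24 h = 30.72 kWh
Tier 1 (0–5 kWh): 5 × £0.29 = £1.45
Above 5 kWh: 25.72 × £0.33 = £8.4876
Bill = £9.94

£9.94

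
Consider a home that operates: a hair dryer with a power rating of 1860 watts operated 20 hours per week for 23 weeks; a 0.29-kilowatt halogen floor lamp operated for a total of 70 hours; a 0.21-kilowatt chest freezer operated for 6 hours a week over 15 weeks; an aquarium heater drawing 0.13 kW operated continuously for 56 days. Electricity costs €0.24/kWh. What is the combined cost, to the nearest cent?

€256.68

hair dryer: Runtime = 20 h/week × 23 weeks = 460 h
hair dryer: 1.86 kW × 460 h = 855.6 kWh
halogen floor lamp: 0.29 kW × 70 h = 20.3 kWh
chest freezer: Runtime = 6 h/week × 15 weeks = 90 h
chest freezer: 0.21 kW × 90 h = 18.9 kWh
aquarium heater: Runtime = 24 h × 56 = 1344 h
aquarium heater: 0.13 kW × 1344 h = 174.72 kWh
Total energy = 1069.52 kWh
Cost = 1069.52 × €0.24 = €256.68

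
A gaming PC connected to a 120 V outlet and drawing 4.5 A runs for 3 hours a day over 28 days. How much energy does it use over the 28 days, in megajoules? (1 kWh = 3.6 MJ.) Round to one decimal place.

Power = 4.5 A × 120 V = 540 W = 0.54 kW
Runtime = 3 h/day × 28 days = 84 h
Energy = 0.54 kW × 84 h = 45.36 kWh
= 45.36 × 3.6 MJ = 163.3 MJ

163.3 MJ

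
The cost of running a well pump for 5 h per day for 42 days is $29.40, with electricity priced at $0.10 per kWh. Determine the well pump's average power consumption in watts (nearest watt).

1400 W

Energy = $29.40 ÷ $0.10/kWh = 294 kWh
Runtime = 5 h/day × 42 days = 210 h
Power = 294 kWh ÷ 210 h = 1.4 kW = 1400 W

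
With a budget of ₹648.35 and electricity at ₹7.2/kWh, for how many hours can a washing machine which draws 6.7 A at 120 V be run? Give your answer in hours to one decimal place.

Power = 6.7 A × 120 V = 804 W = 0.804 kW
Energy available = ₹648.35 ÷ ₹7.2/kWh = 90.0486 kWh
Hours = 90.0486 kWh ÷ 0.804 kW = 112.0 h

112.0 h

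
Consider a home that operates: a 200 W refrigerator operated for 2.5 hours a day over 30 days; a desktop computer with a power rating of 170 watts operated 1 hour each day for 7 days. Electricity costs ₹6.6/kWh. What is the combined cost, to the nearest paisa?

₹106.85

refrigerator: Runtime = 2.5 h/day × 30 days = 75 h
refrigerator: 0.2 kW × 75 h = 15 kWh
desktop computer: Runtime = 1 h/day × 7 days = 7 h
desktop computer: 0.17 kW × 7 h = 1.19 kWh
Total energy = 16.19 kWh
Cost = 16.19 × ₹6.6 = ₹106.85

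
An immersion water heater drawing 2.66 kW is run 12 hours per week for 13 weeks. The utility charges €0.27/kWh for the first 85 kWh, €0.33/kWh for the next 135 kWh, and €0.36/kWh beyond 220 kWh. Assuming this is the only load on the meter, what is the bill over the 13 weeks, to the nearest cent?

€137.69

Runtime = 12 h/week × 13 weeks = 156 h
Energy = 2.66 kW × 156 h = 414.96 kWh
Tier 1 (0–85 kWh): 85 × €0.27 = €22.95
Tier 2 (85–220 kWh): 135 × €0.33 = €44.55
Above 220 kWh: 194.96 × €0.36 = €70.1856
Bill = €137.69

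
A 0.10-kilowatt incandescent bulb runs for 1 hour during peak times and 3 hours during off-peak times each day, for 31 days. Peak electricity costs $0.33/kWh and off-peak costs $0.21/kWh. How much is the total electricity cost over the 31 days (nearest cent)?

$2.98

Peak energy = 0.1 kW × 1 h × 31 = 3.1 kWh
Off-peak energy = 0.1 kW × 3 h × 31 = 9.3 kWh
Cost = 3.1 × $0.33 + 9.3 × $0.21 = $1.023 + $1.953 = $2.98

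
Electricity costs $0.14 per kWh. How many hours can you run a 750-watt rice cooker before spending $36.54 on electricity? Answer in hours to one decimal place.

348.0 h

Energy available = $36.54 ÷ $0.14/kWh = 261 kWh
Hours = 261 kWh ÷ 0.75 kW = 348.0 h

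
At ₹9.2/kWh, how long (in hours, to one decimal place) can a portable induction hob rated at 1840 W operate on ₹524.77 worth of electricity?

31.0 h

Energy available = ₹524.77 ÷ ₹9.2/kWh = 57.0402 kWh
Hours = 57.0402 kWh ÷ 1.84 kW = 31.0 h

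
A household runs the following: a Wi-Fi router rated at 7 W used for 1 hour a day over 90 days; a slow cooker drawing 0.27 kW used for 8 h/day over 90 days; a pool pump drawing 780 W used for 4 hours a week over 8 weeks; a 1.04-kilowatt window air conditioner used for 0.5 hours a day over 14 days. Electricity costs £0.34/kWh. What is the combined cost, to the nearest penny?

£77.27

Wi-Fi router: Runtime = 1 h/day × 90 days = 90 h
Wi-Fi router: 0.007 kW × 90 h = 0.63 kWh
slow cooker: Runtime = 8 h/day × 90 days = 720 h
slow cooker: 0.27 kW × 720 h = 194.4 kWh
pool pump: Runtime = 4 h/week × 8 weeks = 32 h
pool pump: 0.78 kW × 32 h = 24.96 kWh
window air conditioner: Runtime = 0.5 h/day × 14 days = 7 h
window air conditioner: 1.04 kW × 7 h = 7.28 kWh
Total energy = 227.27 kWh
Cost = 227.27 × £0.34 = £77.27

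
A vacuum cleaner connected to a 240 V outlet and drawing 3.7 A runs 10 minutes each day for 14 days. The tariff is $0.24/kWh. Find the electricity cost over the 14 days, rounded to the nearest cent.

$0.50

Power = 3.7 A × 240 V = 888 W = 0.888 kW
Runtime = 10 min × 14 = 140 min = 2.333333… h
Energy = 0.888 kW × 2.333333… h = 2.072 kWh
Cost = 2.072 kWh × $0.24/kWh = $0.50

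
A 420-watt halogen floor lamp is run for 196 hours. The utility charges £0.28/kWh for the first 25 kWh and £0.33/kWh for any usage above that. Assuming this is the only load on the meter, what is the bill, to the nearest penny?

£25.92

Energy = 0.42 kW × 196 h = 82.32 kWh
Tier 1 (0–25 kWh): 25 × £0.28 = £7
Above 25 kWh: 57.32 × £0.33 = £18.9156
Bill = £25.92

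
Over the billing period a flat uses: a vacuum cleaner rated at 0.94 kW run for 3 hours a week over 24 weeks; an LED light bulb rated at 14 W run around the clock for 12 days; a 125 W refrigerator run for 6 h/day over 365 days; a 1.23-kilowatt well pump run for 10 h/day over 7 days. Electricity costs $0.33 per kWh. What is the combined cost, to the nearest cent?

$142.42

vacuum cleaner: Runtime = 3 h/week × 24 weeks = 72 h
vacuum cleaner: 0.94 kW × 72 h = 67.68 kWh
LED light bulb: Runtime = 24 h × 12 = 288 h
LED light bulb: 0.014 kW × 288 h = 4.032 kWh
refrigerator: Runtime = 6 h/day × 365 days = 2190 h
refrigerator: 0.125 kW × 2190 h = 273.75 kWh
well pump: Runtime = 10 h/day × 7 days = 70 h
well pump: 1.23 kW × 70 h = 86.1 kWh
Total energy = 431.562 kWh
Cost = 431.562 × $0.33 = $142.42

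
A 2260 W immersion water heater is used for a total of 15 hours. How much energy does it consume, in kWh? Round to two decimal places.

Energy = 2.26 kW × 15 h = 33.9 kWh

33.90 kWh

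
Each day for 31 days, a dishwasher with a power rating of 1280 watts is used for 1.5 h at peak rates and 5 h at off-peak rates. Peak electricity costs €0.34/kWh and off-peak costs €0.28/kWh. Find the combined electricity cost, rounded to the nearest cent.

Peak energy = 1.28 kW × 1.5 h × 31 = 59.52 kWh
Off-peak energy = 1.28 kW × 5 h × 31 = 198.4 kWh
Cost = 59.52 × €0.34 + 198.4 × €0.28 = €20.2368 + €55.552 = €75.79

€75.79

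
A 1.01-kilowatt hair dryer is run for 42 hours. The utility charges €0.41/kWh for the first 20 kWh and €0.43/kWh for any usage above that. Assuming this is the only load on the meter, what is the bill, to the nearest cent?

Energy = 1.01 kW × 42 h = 42.42 kWh
Tier 1 (0–20 kWh): 20 × €0.41 = €8.2
Above 20 kWh: 22.42 × €0.43 = €9.6406
Bill = €17.84

€17.84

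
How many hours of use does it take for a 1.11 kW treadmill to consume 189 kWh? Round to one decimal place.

170.3 h

Hours = 189 kWh ÷ 1.11 kW = 170.3 h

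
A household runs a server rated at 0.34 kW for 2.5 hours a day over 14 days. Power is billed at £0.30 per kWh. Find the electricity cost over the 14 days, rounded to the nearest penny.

Runtime = 2.5 h/day × 14 days = 35 h
Energy = 0.34 kW × 35 h = 11.9 kWh
Cost = 11.9 kWh × £0.30/kWh = £3.57

£3.57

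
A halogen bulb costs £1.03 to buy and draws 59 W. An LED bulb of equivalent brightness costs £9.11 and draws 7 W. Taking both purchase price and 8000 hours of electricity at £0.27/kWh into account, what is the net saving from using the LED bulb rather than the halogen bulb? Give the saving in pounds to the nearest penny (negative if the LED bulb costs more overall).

halogen bulb: £1.03 + (59/1000) kW × 8000 h × £0.27 = £1.03 + £127.44 = £128.47
LED bulb: £9.11 + (7/1000) kW × 8000 h × £0.27 = £9.11 + £15.12 = £24.23
Saving = £128.47 − £24.23 = £104.24

£104.24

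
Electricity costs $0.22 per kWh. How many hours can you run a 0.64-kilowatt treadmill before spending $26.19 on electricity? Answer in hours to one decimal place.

Energy available = $26.19 ÷ $0.22/kWh = 119.0455 kWh
Hours = 119.0455 kWh ÷ 0.64 kW = 186.0 h

186.0 h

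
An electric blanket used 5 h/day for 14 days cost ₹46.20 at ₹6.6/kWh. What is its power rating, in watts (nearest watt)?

100 W

Energy = ₹46.20 ÷ ₹6.6/kWh = 7 kWh
Runtime = 5 h/day × 14 days = 70 h
Power = 7 kWh ÷ 70 h = 0.1 kW = 100 W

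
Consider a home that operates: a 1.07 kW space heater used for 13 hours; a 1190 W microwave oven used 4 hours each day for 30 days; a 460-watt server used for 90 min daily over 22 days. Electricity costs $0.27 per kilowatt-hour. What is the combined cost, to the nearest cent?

$46.41

space heater: 1.07 kW × 13 h = 13.91 kWh
microwave oven: Runtime = 4 h/day × 30 days = 120 h
microwave oven: 1.19 kW × 120 h = 142.8 kWh
server: Runtime = 90 min × 22 = 1980 min = 33 h
server: 0.46 kW × 33 h = 15.18 kWh
Total energy = 171.89 kWh
Cost = 171.89 × $0.27 = $46.41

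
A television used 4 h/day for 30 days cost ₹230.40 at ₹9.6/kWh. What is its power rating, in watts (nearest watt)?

200 W

Energy = ₹230.40 ÷ ₹9.6/kWh = 24 kWh
Runtime = 4 h/day × 30 days = 120 h
Power = 24 kWh ÷ 120 h = 0.2 kW = 200 W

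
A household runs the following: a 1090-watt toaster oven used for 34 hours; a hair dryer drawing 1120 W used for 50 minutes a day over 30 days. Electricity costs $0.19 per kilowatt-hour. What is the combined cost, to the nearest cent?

toaster oven: 1.09 kW × 34 h = 37.06 kWh
hair dryer: Runtime = 50 min × 30 = 1500 min = 25 h
hair dryer: 1.12 kW × 25 h = 28 kWh
Total energy = 65.06 kWh
Cost = 65.06 × $0.19 = $12.36

$12.36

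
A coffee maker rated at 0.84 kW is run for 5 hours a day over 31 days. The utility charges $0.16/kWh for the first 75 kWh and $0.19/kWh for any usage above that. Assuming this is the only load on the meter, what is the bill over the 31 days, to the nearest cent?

Runtime = 5 h/day × 31 days = 155 h
Energy = 0.84 kW × 155 h = 130.2 kWh
Tier 1 (0–75 kWh): 75 × $0.16 = $12
Above 75 kWh: 55.2 × $0.19 = $10.488
Bill = $22.49

$22.49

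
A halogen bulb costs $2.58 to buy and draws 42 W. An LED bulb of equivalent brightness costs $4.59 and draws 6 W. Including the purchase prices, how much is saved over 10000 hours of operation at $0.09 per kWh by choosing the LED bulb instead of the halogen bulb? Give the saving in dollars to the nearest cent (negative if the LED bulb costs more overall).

$30.39

halogen bulb: $2.58 + (42/1000) kW × 10000 h × $0.09 = $2.58 + $37.8 = $40.38
LED bulb: $4.59 + (6/1000) kW × 10000 h × $0.09 = $4.59 + $5.4 = $9.99
Saving = $40.38 − $9.99 = $30.39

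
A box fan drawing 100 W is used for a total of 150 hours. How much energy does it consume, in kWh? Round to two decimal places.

15.00 kWh

Energy = 0.1 kW × 150 h = 15 kWh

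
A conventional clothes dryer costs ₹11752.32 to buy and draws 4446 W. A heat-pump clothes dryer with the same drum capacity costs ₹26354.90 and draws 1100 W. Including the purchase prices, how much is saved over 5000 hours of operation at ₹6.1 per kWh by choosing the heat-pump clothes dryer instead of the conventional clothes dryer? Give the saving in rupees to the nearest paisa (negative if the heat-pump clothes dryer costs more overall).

₹87450.42

conventional clothes dryer: ₹11752.32 + (4446/1000) kW × 5000 h × ₹6.1 = ₹11752.32 + ₹135603 = ₹147355.32
heat-pump clothes dryer: ₹26354.90 + (1100/1000) kW × 5000 h × ₹6.1 = ₹26354.90 + ₹33550 = ₹59904.9
Saving = ₹147355.32 − ₹59904.9 = ₹87450.42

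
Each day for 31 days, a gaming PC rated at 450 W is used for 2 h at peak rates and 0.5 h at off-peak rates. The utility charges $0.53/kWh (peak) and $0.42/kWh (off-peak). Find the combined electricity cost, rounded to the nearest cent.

$17.72

Peak energy = 0.45 kW × 2 h × 31 = 27.9 kWh
Off-peak energy = 0.45 kW × 0.5 h × 31 = 6.975 kWh
Cost = 27.9 × $0.53 + 6.975 × $0.42 = $14.787 + $2.9295 = $17.72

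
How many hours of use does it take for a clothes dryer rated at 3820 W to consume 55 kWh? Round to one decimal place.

Hours = 55 kWh ÷ 3.82 kW = 14.4 h

14.4 h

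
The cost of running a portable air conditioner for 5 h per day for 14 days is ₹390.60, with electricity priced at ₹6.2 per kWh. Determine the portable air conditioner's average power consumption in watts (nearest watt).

Energy = ₹390.60 ÷ ₹6.2/kWh = 63 kWh
Runtime = 5 h/day × 14 days = 70 h
Power = 63 kWh ÷ 70 h = 0.9 kW = 900 W

900 W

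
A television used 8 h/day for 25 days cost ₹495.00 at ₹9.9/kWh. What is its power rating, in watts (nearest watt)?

250 W

Energy = ₹495.00 ÷ ₹9.9/kWh = 50 kWh
Runtime = 8 h/day × 25 days = 200 h
Power = 50 kWh ÷ 200 h = 0.25 kW = 250 W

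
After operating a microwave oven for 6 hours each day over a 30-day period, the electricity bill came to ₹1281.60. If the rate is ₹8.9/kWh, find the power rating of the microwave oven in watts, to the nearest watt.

Energy = ₹1281.60 ÷ ₹8.9/kWh = 144 kWh
Runtime = 6 h/day × 30 days = 180 h
Power = 144 kWh ÷ 180 h = 0.8 kW = 800 W

800 W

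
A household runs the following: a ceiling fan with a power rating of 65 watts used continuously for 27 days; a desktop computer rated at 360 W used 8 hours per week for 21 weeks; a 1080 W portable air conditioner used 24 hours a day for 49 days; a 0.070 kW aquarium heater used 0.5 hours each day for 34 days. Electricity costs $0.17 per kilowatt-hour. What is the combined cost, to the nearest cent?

ceiling fan: Runtime = 24 h × 27 = 648 h
ceiling fan: 0.065 kW × 648 h = 42.12 kWh
desktop computer: Runtime = 8 h/week × 21 weeks = 168 h
desktop computer: 0.36 kW × 168 h = 60.48 kWh
portable air conditioner: Runtime = 24 h × 49 = 1176 h
portable air conditioner: 1.08 kW × 1176 h = 1270.08 kWh
aquarium heater: Runtime = 0.5 h/day × 34 days = 17 h
aquarium heater: 0.07 kW × 17 h = 1.19 kWh
Total energy = 1373.87 kWh
Cost = 1373.87 × $0.17 = $233.56

$233.56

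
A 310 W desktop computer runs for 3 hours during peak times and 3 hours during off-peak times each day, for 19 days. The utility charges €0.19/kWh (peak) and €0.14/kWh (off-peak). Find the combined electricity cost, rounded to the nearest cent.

Peak energy = 0.31 kW × 3 h × 19 = 17.67 kWh
Off-peak energy = 0.31 kW × 3 h × 19 = 17.67 kWh
Cost = 17.67 × €0.19 + 17.67 × €0.14 = €3.3573 + €2.4738 = €5.83

€5.83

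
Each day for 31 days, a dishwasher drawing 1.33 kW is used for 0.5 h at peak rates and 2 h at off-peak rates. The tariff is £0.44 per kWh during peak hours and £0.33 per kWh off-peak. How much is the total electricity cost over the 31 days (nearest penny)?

£36.28

Peak energy = 1.33 kW × 0.5 h × 31 = 20.615 kWh
Off-peak energy = 1.33 kW × 2 h × 31 = 82.46 kWh
Cost = 20.615 × £0.44 + 82.46 × £0.33 = £9.0706 + £27.2118 = £36.28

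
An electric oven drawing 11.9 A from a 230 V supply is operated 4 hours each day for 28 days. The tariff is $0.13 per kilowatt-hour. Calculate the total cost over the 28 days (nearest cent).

$39.85

Power = 11.9 A × 230 V = 2737 W = 2.737 kW
Runtime = 4 h/day × 28 days = 112 h
Energy = 2.737 kW × 112 h = 306.544 kWh
Cost = 306.544 kWh × $0.13/kWh = $39.85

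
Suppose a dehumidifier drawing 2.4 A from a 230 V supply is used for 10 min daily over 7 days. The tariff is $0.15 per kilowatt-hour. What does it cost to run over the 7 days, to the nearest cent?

$0.10

Power = 2.4 A × 230 V = 552 W = 0.552 kW
Runtime = 10 min × 7 = 70 min = 1.166666… h
Energy = 0.552 kW × 1.166666… h = 0.644 kWh
Cost = 0.644 kWh × $0.15/kWh = $0.10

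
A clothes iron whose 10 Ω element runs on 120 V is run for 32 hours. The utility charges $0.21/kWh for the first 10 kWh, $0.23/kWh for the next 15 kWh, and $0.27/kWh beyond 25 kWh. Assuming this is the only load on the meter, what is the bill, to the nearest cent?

Power = V²/R = 120²/10 = 1440 W = 1.44 kW
Energy = 1.44 kW × 32 h = 46.08 kWh
Tier 1 (0–10 kWh): 10 × $0.21 = $2.1
Tier 2 (10–25 kWh): 15 × $0.23 = $3.45
Above 25 kWh: 21.08 × $0.27 = $5.6916
Bill = $11.24

$11.24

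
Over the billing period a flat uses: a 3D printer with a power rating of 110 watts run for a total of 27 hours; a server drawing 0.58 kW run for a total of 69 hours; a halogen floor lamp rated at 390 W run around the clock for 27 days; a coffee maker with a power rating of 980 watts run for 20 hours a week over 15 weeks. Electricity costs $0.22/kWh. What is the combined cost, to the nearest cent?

$129.74

3D printer: 0.11 kW × 27 h = 2.97 kWh
server: 0.58 kW × 69 h = 40.02 kWh
halogen floor lamp: Runtime = 24 h × 27 = 648 h
halogen floor lamp: 0.39 kW × 648 h = 252.72 kWh
coffee maker: Runtime = 20 h/week × 15 weeks = 300 h
coffee maker: 0.98 kW × 300 h = 294 kWh
Total energy = 589.71 kWh
Cost = 589.71 × $0.22 = $129.74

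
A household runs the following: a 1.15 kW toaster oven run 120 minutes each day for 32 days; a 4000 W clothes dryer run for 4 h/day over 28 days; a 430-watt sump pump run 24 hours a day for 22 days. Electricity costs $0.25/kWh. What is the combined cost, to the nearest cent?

toaster oven: Runtime = 120 min × 32 = 3840 min = 64 h
toaster oven: 1.15 kW × 64 h = 73.6 kWh
clothes dryer: Runtime = 4 h/day × 28 days = 112 h
clothes dryer: 4 kW × 112 h = 448 kWh
sump pump: Runtime = 24 h × 22 = 528 h
sump pump: 0.43 kW × 528 h = 227.04 kWh
Total energy = 748.64 kWh
Cost = 748.64 × $0.25 = $187.16

$187.16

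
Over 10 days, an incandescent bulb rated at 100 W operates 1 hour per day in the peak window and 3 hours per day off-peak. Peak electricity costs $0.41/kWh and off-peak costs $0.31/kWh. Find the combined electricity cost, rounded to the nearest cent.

$1.34

Peak energy = 0.1 kW × 1 h × 10 = 1 kWh
Off-peak energy = 0.1 kW × 3 h × 10 = 3 kWh
Cost = 1 × $0.41 + 3 × $0.31 = $0.41 + $0.93 = $1.34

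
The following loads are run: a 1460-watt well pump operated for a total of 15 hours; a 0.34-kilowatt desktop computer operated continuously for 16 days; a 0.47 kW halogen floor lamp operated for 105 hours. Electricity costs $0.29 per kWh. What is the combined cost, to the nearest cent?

well pump: 1.46 kW × 15 h = 21.9 kWh
desktop computer: Runtime = 24 h × 16 = 384 h
desktop computer: 0.34 kW × 384 h = 130.56 kWh
halogen floor lamp: 0.47 kW × 105 h = 49.35 kWh
Total energy = 201.81 kWh
Cost = 201.81 × $0.29 = $58.52

$58.52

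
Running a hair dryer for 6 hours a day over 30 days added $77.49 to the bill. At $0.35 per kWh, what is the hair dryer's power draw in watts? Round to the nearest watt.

1230 W

Energy = $77.49 ÷ $0.35/kWh = 221.4 kWh
Runtime = 6 h/day × 30 days = 180 h
Power = 221.4 kWh ÷ 180 h = 1.23 kW = 1230 W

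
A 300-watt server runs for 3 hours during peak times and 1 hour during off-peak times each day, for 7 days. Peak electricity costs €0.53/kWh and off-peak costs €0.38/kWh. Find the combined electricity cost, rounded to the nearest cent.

Peak energy = 0.3 kW × 3 h × 7 = 6.3 kWh
Off-peak energy = 0.3 kW × 1 h × 7 = 2.1 kWh
Cost = 6.3 × €0.53 + 2.1 × €0.38 = €3.339 + €0.798 = €4.14

€4.14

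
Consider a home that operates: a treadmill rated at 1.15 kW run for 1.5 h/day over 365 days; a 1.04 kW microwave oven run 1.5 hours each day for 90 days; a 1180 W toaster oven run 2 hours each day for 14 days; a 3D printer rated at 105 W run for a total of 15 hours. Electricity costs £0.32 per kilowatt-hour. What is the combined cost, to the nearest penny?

£257.48

treadmill: Runtime = 1.5 h/day × 365 days = 547.5 h
treadmill: 1.15 kW × 547.5 h = 629.625 kWh
microwave oven: Runtime = 1.5 h/day × 90 days = 135 h
microwave oven: 1.04 kW × 135 h = 140.4 kWh
toaster oven: Runtime = 2 h/day × 14 days = 28 h
toaster oven: 1.18 kW × 28 h = 33.04 kWh
3D printer: 0.105 kW × 15 h = 1.575 kWh
Total energy = 804.64 kWh
Cost = 804.64 × £0.32 = £257.48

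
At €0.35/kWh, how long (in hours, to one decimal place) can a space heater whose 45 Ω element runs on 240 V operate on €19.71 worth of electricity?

44.0 h

Power = V²/R = 240²/45 = 1280 W = 1.28 kW
Energy available = €19.71 ÷ €0.35/kWh = 56.3143 kWh
Hours = 56.3143 kWh ÷ 1.28 kW = 44.0 h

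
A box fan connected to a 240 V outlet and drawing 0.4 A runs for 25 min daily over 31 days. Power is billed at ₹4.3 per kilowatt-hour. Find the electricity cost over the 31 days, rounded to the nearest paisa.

Power = 0.4 A × 240 V = 96 W = 0.096 kW
Runtime = 25 min × 31 = 775 min = 12.916666… h
Energy = 0.096 kW × 12.916666… h = 1.24 kWh
Cost = 1.24 kWh × ₹4.3/kWh = ₹5.33

₹5.33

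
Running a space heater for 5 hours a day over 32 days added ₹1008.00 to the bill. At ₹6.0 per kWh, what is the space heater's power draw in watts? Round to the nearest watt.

Energy = ₹1008.00 ÷ ₹6.0/kWh = 168 kWh
Runtime = 5 h/day × 32 days = 160 h
Power = 168 kWh ÷ 160 h = 1.05 kW = 1050 W

1050 W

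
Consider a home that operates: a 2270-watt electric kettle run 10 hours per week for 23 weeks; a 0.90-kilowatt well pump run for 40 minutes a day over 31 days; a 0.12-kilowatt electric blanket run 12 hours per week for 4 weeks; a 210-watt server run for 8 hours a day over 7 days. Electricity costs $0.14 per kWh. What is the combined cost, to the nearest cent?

electric kettle: Runtime = 10 h/week × 23 weeks = 230 h
electric kettle: 2.27 kW × 230 h = 522.1 kWh
well pump: Runtime = 40 min × 31 = 1240 min = 20.666666… h
well pump: 0.9 kW × 20.666666… h = 18.6 kWh
electric blanket: Runtime = 12 h/week × 4 weeks = 48 h
electric blanket: 0.12 kW × 48 h = 5.76 kWh
server: Runtime = 8 h/day × 7 days = 56 h
server: 0.21 kW × 56 h = 11.76 kWh
Total energy = 558.22 kWh
Cost = 558.22 × $0.14 = $78.15

$78.15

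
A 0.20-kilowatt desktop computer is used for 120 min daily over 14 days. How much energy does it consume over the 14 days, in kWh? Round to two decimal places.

Runtime = 120 min × 14 = 1680 min = 28 h
Energy = 0.2 kW × 28 h = 5.6 kWh

5.60 kWh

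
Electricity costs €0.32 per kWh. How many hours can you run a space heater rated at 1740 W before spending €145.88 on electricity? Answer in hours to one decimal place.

262.0 h

Energy available = €145.88 ÷ €0.32/kWh = 455.875 kWh
Hours = 455.875 kWh ÷ 1.74 kW = 262.0 h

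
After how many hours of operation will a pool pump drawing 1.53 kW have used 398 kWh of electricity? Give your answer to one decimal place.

260.1 h

Hours = 398 kWh ÷ 1.53 kW = 260.1 h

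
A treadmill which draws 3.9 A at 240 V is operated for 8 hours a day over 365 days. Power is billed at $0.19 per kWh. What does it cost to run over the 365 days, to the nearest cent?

$519.29

Power = 3.9 A × 240 V = 936 W = 0.936 kW
Runtime = 8 h/day × 365 days = 2920 h
Energy = 0.936 kW × 2920 h = 2733.12 kWh
Cost = 2733.12 kWh × $0.19/kWh = $519.29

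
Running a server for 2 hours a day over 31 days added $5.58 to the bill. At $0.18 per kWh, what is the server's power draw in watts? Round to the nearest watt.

500 W

Energy = $5.58 ÷ $0.18/kWh = 31 kWh
Runtime = 2 h/day × 31 days = 62 h
Power = 31 kWh ÷ 62 h = 0.5 kW = 500 W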